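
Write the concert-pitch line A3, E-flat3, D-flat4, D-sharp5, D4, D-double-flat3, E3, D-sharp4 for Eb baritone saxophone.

F#5 C5 Bb5 B#6 B5 Bbb4 C#5 B#5

The Eb baritone saxophone sounds a major thirteenth below written, so the written part must be a major thirteenth above concert — transpose each note up.
A3 gives F#5
Eb3 gives C5
Db4 gives Bb5
D#5 gives B#6
D4 gives B5
Dbb3 gives Bbb4
E3 gives C#5
D#4 gives B#5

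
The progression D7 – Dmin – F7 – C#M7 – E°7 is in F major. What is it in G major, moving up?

E7 Emin G7 D#M7 F#°7

F major up to G major is a major second; each chord root moves by that interval while the quality stays the same.
D7: root D up a major second → E, giving E7.
Dmin: root D up a major second → E, giving Emin.
F7: root F up a major second → G, giving G7.
C#M7: root C# up a major second → D#, giving D#M7.
E°7: root E up a major second → F#, giving F#°7.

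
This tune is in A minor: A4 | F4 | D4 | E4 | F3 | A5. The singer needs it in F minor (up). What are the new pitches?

F5 Db5 Bb4 C5 Db4 F6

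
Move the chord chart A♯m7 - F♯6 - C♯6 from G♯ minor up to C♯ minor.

D#m7 B6 F#6

G♯ minor up to C♯ minor is a perfect fourth; each chord root moves by that interval while the quality stays the same.
A♯m7: root A♯ up a perfect fourth → D#, giving D#m7.
F♯6: root F♯ up a perfect fourth → B, giving B6.
C♯6: root C♯ up a perfect fourth → F#, giving F#6.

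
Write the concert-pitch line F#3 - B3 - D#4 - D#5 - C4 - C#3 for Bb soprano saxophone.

G#3 C#4 E#4 E#5 D4 D#3

The Bb soprano saxophone sounds a major second below written, so the written part must be a major second above concert — transpose each note up.
F#3 to G#3
B3 to C#4
D#4 to E#4
D#5 to E#5
C4 to D4
C#3 to D#3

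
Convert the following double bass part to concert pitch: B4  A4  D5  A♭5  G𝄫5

Written C4 on the double bass sounds as C3, a perfect octave lower; apply that shift to every note.
B4 becomes B3
A4 becomes A3
D5 becomes D4
Ab5 becomes Ab4
Gbb5 becomes Gbb4

B3 A3 D4 Ab4 Gbb4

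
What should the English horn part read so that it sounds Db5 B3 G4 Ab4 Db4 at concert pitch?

Ab5 F#4 D5 Eb5 Ab4

Written C4 sounds as F3 on the English horn, so concert pitches are written a perfect fifth up.
Db5 becomes Ab5
B3 becomes F#4
G4 becomes D5
Ab4 becomes Eb5
Db4 becomes Ab4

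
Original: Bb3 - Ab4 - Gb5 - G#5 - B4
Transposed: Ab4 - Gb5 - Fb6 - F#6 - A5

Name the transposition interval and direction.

up a minor seventh

Take the first pair: Bb3 → Ab4. B to A spans 7 letter names, so the interval is some kind of seventh.
Bb3 to Ab4 is 10 semitones, which makes it a minor seventh; the second version is higher, so the direction is up.
Checking another pair — B4 → A5 — gives the same interval.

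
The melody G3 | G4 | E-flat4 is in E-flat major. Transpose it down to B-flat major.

D3 D4 Bb3

From E-flat down to B-flat is a perfect fourth; apply that to each pitch.
G3 gives D3
G4 gives D4
Eb4 gives Bb3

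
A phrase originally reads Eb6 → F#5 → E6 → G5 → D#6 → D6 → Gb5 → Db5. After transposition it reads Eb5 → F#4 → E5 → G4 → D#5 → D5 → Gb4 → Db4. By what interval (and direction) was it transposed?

down a perfect octave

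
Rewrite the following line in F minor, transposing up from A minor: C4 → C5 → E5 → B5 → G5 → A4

Ab4 Ab5 C6 G6 Eb6 F5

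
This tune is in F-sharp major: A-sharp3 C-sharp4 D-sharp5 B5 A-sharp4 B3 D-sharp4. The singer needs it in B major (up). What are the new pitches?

From F-sharp up to B is a perfect fourth; apply that to each pitch.
A#3 to D#4
C#4 to F#4
D#5 to G#5
B5 to E6
A#4 to D#5
B3 to E4
D#4 to G#4

D#4 F#4 G#5 E6 D#5 E4 G#4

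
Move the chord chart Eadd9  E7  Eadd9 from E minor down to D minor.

Dadd9 D7 Dadd9

E minor down to D minor is a major second; each chord root moves by that interval while the quality stays the same.
Eadd9: root E down a major second → D, giving Dadd9.
E7: root E down a major second → D, giving D7.
Eadd9: root E down a major second → D, giving Dadd9.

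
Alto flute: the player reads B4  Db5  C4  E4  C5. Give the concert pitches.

F#4 Ab4 G3 B3 G4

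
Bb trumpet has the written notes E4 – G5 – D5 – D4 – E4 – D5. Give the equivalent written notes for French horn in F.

First find concert pitch: the Bb trumpet sounds a major second below written, so E4 G5 D5 D4 E4 D5 sounds D4 F5 C5 C4 D4 C5.
Then write for French horn in F: it sounds a perfect fifth below written, so the part must be a perfect fifth above concert.
D4 → A4
F5 → C6
C5 → G5
C4 → G4
D4 → A4
C5 → G5

A4 C6 G5 G4 A4 G5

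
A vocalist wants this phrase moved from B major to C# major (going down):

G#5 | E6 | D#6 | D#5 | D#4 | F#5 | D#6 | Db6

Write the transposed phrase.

B major to C# major down is a minor seventh, so every note moves down by that interval.
G#5 -> A#4
E6 -> F#5
D#6 -> E#5
D#5 -> E#4
D#4 -> E#3
F#5 -> G#4
D#6 -> E#5
Db6 -> Eb5

A#4 F#5 E#5 E#4 E#3 G#4 E#5 Eb5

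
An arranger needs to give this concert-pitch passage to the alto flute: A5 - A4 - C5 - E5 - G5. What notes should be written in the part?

D6 D5 F5 A5 C6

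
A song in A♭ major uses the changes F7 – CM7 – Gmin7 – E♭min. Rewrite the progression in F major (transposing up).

A♭ major up to F major is a major sixth; each chord root moves by that interval while the quality stays the same.
F7: root F up a major sixth → D, giving D7.
CM7: root C up a major sixth → A, giving AM7.
Gmin7: root G up a major sixth → E, giving Emin7.
E♭min: root E♭ up a major sixth → C, giving Cmin.

D7 AM7 Emin7 Cmin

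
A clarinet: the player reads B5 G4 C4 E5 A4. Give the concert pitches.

The A clarinet sounds a minor third below written, so transpose each written note down a minor third.
B5 gives G#5
G4 gives E4
C4 gives A3
E5 gives C#5
A4 gives F#4

G#5 E4 A3 C#5 F#4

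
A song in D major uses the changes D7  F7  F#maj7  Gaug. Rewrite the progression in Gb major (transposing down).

D major down to Gb major is an augmented fifth; each chord root moves by that interval while the quality stays the same.
D7: root D down an augmented fifth → Gb, giving Gb7.
F7: root F down an augmented fifth → Bbb, giving Bbb7.
F#maj7: root F# down an augmented fifth → Bb, giving Bbmaj7.
Gaug: root G down an augmented fifth → Cb, giving Cbaug.

Gb7 Bbb7 Bbmaj7 Cbaug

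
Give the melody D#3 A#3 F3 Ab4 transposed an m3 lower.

B#2 F##3 D3 F4

A minor third down from D#3 gives B#2.
A#3 down a minor third is F##3.
A minor third down from F3 gives D3.
A minor third down from Ab4 gives F4.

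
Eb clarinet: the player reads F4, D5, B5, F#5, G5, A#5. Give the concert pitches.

Ab4 F5 D6 A5 Bb5 C#6

The Eb clarinet sounds a minor third above written, so transpose each written note up a minor third.
F4 gives Ab4
D5 gives F5
B5 gives D6
F#5 gives A5
G5 gives Bb5
A#5 gives C#6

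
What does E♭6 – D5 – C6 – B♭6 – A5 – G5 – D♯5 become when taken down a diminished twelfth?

Eb6 becomes A4
D5 becomes G#3
C6 becomes F#4
Bb6 becomes E5
A5 becomes D#4
G5 becomes C#4
D#5 becomes G##3

A4 G#3 F#4 E5 D#4 C#4 G##3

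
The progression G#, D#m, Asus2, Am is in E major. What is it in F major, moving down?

A Em Bbsus2 Bbm

E major down to F major is a major seventh; each chord root moves by that interval while the quality stays the same.
G#: root G# down a major seventh → A, giving A.
D#m: root D# down a major seventh → E, giving Em.
Asus2: root A down a major seventh → Bb, giving Bbsus2.
Am: root A down a major seventh → Bb, giving Bbm.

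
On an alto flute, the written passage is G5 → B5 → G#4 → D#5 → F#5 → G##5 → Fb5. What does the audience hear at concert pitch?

The alto flute sounds a perfect fourth below written, so transpose each written note down a perfect fourth.
G5 to D5
B5 to F#5
G#4 to D#4
D#5 to A#4
F#5 to C#5
G##5 to D##5
Fb5 to Cb5

D5 F#5 D#4 A#4 C#5 D##5 Cb5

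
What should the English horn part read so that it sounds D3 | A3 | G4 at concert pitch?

A3 E4 D5

Written C4 sounds as F3 on the English horn, so concert pitches are written a perfect fifth up.
D3 becomes A3
A3 becomes E4
G4 becomes D5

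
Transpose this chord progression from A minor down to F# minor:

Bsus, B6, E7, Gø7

G#sus G#6 C#7 Eø7

A minor down to F# minor is a minor third; each chord root moves by that interval while the quality stays the same.
Bsus: root B down a minor third → G#, giving G#sus.
B6: root B down a minor third → G#, giving G#6.
E7: root E down a minor third → C#, giving C#7.
Gø7: root G down a minor third → E, giving Eø7.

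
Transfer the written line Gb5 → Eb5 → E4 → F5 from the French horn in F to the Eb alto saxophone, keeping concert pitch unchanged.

Ab5 F5 F#4 G5

First find concert pitch: the French horn in F sounds a perfect fifth below written, so Gb5 Eb5 E4 F5 sounds Cb5 Ab4 A3 Bb4.
Then write for Eb alto saxophone: it sounds a major sixth below written, so the part must be a major sixth above concert.
Cb5 → Ab5
Ab4 → F5
A3 → F#4
Bb4 → G5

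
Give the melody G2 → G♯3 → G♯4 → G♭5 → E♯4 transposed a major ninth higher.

A3 A#4 A#5 Ab6 F##5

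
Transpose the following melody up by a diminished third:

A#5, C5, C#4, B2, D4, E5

C6 Ebb5 Eb4 Db3 Fb4 Gb5

A#5 up a diminished third is C6.
C5: a third up reaches E, and 2 semitones makes it Ebb5.
C#4 up a diminished third is Eb4.
A diminished third up from B2 gives Db3.
D4: a third up reaches F, and 2 semitones makes it Fb4.
E5 up a diminished third is Gb5.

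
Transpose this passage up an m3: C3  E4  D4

Eb3 G4 F4

C3 → Eb3
E4 → G4
D4 → F4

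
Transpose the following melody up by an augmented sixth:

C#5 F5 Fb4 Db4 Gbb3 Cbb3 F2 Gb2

C#5 → A##5
F5 → D#6
Fb4 → D5
Db4 → B4
Gbb3 → Eb4
Cbb3 → Ab3
F2 → D#3
Gb2 → E3

A##5 D#6 D5 B4 Eb4 Ab3 D#3 E3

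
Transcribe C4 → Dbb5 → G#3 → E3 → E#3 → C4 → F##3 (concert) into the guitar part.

Written C4 sounds as C3 on the guitar, so concert pitches are written a perfect octave up.
C4 becomes C5
Dbb5 becomes Dbb6
G#3 becomes G#4
E3 becomes E4
E#3 becomes E#4
C4 becomes C5
F##3 becomes F##4

C5 Dbb6 G#4 E4 E#4 C5 F##4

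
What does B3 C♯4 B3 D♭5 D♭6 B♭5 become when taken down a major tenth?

G2 A2 G2 Bbb3 Bbb4 Gb4

B3 becomes G2
C#4 becomes A2
B3 becomes G2
Db5 becomes Bbb3
Db6 becomes Bbb4
Bb5 becomes Gb4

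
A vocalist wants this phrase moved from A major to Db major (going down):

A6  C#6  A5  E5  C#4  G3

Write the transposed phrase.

Db6 F5 Db5 Ab4 F3 Cb3

A major to Db major down is an augmented fifth, so every note moves down by that interval.
A6 gives Db6
C#6 gives F5
A5 gives Db5
E5 gives Ab4
C#4 gives F3
G3 gives Cb3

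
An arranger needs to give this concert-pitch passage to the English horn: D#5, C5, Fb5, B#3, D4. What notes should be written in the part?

Written C4 sounds as F3 on the English horn, so concert pitches are written a perfect fifth up.
D#5 to A#5
C5 to G5
Fb5 to Cb6
B#3 to F##4
D4 to A4

A#5 G5 Cb6 F##4 A4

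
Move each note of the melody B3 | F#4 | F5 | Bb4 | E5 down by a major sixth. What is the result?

D3 A3 Ab4 Db4 G4

A major sixth down from B3 gives D3.
A major sixth down from F#4 gives A3.
F5 down a major sixth is Ab4.
Bb4: a sixth down reaches D, and 9 semitones makes it Db4.
E5 down a major sixth is G4.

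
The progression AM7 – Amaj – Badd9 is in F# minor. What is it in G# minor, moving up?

BM7 Bmaj C#add9

F# minor up to G# minor is a major second; each chord root moves by that interval while the quality stays the same.
AM7: root A up a major second → B, giving BM7.
Amaj: root A up a major second → B, giving Bmaj.
Badd9: root B up a major second → C#, giving C#add9.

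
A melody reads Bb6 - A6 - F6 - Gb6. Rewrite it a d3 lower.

G#6 F##6 D#6 E6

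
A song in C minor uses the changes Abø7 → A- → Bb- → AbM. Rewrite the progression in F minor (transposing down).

C minor down to F minor is a perfect fifth; each chord root moves by that interval while the quality stays the same.
Abø7: root Ab down a perfect fifth → Db, giving Dbø7.
A-: root A down a perfect fifth → D, giving D-.
Bb-: root Bb down a perfect fifth → Eb, giving Eb-.
AbM: root Ab down a perfect fifth → Db, giving DbM.

Dbø7 D- Eb- DbM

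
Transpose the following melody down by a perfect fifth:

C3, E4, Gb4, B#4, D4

F2 A3 Cb4 E#4 G3

C3 to F2
E4 to A3
Gb4 to Cb4
B#4 to E#4
D4 to G3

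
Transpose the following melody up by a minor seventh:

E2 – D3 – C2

E2 up a minor seventh is D3.
A minor seventh up from D3 gives C4.
A minor seventh up from C2 gives Bb2.

D3 C4 Bb2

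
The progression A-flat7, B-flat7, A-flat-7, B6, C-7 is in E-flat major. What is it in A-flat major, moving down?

Db7 Eb7 Db-7 E6 F-7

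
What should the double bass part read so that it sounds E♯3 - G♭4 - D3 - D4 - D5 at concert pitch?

E#4 Gb5 D4 D5 D6

Written C4 sounds as C3 on the double bass, so concert pitches are written a perfect octave up.
E#3 -> E#4
Gb4 -> Gb5
D3 -> D4
D4 -> D5
D5 -> D6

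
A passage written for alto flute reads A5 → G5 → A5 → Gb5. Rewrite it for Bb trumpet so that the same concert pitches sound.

First find concert pitch: the alto flute sounds a perfect fourth below written, so A5 G5 A5 Gb5 sounds E5 D5 E5 Db5.
Then write for Bb trumpet: it sounds a major second below written, so the part must be a major second above concert.
E5 → F#5
D5 → E5
E5 → F#5
Db5 → Eb5

F#5 E5 F#5 Eb5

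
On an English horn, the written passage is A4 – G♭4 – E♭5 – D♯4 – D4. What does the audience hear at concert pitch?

D4 Cb4 Ab4 G#3 G3

The English horn sounds a perfect fifth below written, so transpose each written note down a perfect fifth.
A4 to D4
Gb4 to Cb4
Eb5 to Ab4
D#4 to G#3
D4 to G3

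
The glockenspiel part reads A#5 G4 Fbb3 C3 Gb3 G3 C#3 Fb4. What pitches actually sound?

The glockenspiel sounds a perfect fifteenth above written, so transpose each written note up a perfect fifteenth.
A#5 gives A#7
G4 gives G6
Fbb3 gives Fbb5
C3 gives C5
Gb3 gives Gb5
G3 gives G5
C#3 gives C#5
Fb4 gives Fb6

A#7 G6 Fbb5 C5 Gb5 G5 C#5 Fb6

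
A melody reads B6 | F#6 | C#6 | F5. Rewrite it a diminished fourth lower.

F##6 C##6 G##5 C#5

B6 -> F##6
F#6 -> C##6
C#6 -> G##5
F5 -> C#5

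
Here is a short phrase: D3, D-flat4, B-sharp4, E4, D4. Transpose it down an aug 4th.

Ab2 Abb3 F#4 Bb3 Ab3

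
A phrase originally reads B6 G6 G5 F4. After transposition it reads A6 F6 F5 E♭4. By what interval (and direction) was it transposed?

Take the first pair: B6 → A6. B to A spans 2 letter names, so the interval is some kind of second.
A6 to B6 is 2 semitones, which makes it a major second; the second version is lower, so the direction is down.
Checking another pair — F4 → Eb4 — gives the same interval.

down a major second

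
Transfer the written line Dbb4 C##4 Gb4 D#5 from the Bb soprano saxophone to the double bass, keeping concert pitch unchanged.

Cbb5 B#4 Fb5 C#6

First find concert pitch: the Bb soprano saxophone sounds a major second below written, so Dbb4 C##4 Gb4 D#5 sounds Cbb4 B#3 Fb4 C#5.
Then write for double bass: it sounds a perfect octave below written, so the part must be a perfect octave above concert.
Cbb4 → Cbb5
B#3 → B#4
Fb4 → Fb5
C#5 → C#6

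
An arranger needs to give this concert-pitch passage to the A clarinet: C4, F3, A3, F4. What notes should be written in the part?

The A clarinet sounds a minor third below written, so the written part must be a minor third above concert — transpose each note up.
C4 gives Eb4
F3 gives Ab3
A3 gives C4
F4 gives Ab4

Eb4 Ab3 C4 Ab4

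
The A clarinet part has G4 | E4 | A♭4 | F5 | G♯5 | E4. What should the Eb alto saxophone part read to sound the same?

C#5 A#4 D5 B5 C##6 A#4

First find concert pitch: the A clarinet sounds a minor third below written, so G4 E4 A♭4 F5 G♯5 E4 sounds E4 C#4 F4 D5 E#5 C#4.
Then write for Eb alto saxophone: it sounds a major sixth below written, so the part must be a major sixth above concert.
E4 → C#5
C#4 → A#4
F4 → D5
D5 → B5
E#5 → C##6
C#4 → A#4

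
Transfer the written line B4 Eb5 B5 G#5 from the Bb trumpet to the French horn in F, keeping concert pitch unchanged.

E5 Ab5 E6 C#6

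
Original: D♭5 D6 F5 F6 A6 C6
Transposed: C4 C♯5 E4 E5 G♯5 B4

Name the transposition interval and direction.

Take the first pair: Db5 → C4. D to C spans 9 letter names, so the interval is some kind of ninth.
C4 to Db5 is 13 semitones, which makes it a minor ninth; the second version is lower, so the direction is down.
Checking another pair — C6 → B4 — gives the same interval.

down a minor ninth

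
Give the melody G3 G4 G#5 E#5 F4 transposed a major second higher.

G3: a second up reaches A, and 2 semitones makes it A3.
A major second up from G4 gives A4.
G#5 up a major second is A#5.
E#5: a second up reaches F, and 2 semitones makes it F##5.
F4 up a major second is G4.

A3 A4 A#5 F##5 G4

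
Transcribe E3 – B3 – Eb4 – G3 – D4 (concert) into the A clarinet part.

The A clarinet sounds a minor third below written, so the written part must be a minor third above concert — transpose each note up.
E3 gives G3
B3 gives D4
Eb4 gives Gb4
G3 gives Bb3
D4 gives F4

G3 D4 Gb4 Bb3 F4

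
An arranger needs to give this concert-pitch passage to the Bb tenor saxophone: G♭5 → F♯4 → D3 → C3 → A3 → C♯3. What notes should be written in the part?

Ab6 G#5 E4 D4 B4 D#4

The Bb tenor saxophone sounds a major ninth below written, so the written part must be a major ninth above concert — transpose each note up.
Gb5 to Ab6
F#4 to G#5
D3 to E4
C3 to D4
A3 to B4
C#3 to D#4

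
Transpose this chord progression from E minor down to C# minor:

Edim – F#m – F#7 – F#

E minor down to C# minor is a minor third; each chord root moves by that interval while the quality stays the same.
Edim: root E down a minor third → C#, giving C#dim.
F#m: root F# down a minor third → D#, giving D#m.
F#7: root F# down a minor third → D#, giving D#7.
F#: root F# down a minor third → D#, giving D#.

C#dim D#m D#7 D#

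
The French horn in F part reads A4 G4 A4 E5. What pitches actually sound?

D4 C4 D4 A4

Written C4 on the French horn in F sounds as F3, a perfect fifth lower; apply that shift to every note.
A4 gives D4
G4 gives C4
A4 gives D4
E5 gives A4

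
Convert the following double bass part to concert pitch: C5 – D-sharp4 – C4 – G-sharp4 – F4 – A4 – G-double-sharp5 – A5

C4 D#3 C3 G#3 F3 A3 G##4 A4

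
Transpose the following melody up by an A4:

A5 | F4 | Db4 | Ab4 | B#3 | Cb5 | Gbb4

D#6 B4 G4 D5 E##4 F5 Cb5

An augmented fourth up from A5 gives D#6.
An augmented fourth up from F4 gives B4.
An augmented fourth up from Db4 gives G4.
Ab4: a fourth up reaches D, and 6 semitones makes it D5.
B#3 up an augmented fourth is E##4.
An augmented fourth up from Cb5 gives F5.
Gbb4 up an augmented fourth is Cb5.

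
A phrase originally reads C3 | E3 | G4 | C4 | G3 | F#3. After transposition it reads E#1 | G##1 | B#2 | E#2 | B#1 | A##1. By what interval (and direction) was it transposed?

down a diminished thirteenth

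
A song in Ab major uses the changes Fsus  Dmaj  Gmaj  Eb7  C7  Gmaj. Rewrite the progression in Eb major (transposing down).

Ab major down to Eb major is a perfect fourth; each chord root moves by that interval while the quality stays the same.
Fsus: root F down a perfect fourth → C, giving Csus.
Dmaj: root D down a perfect fourth → A, giving Amaj.
Gmaj: root G down a perfect fourth → D, giving Dmaj.
Eb7: root Eb down a perfect fourth → Bb, giving Bb7.
C7: root C down a perfect fourth → G, giving G7.
Gmaj: root G down a perfect fourth → D, giving Dmaj.

Csus Amaj Dmaj Bb7 G7 Dmaj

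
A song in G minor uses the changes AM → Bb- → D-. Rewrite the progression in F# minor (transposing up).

G minor up to F# minor is a major seventh; each chord root moves by that interval while the quality stays the same.
AM: root A up a major seventh → G#, giving G#M.
Bb-: root Bb up a major seventh → A, giving A-.
D-: root D up a major seventh → C#, giving C#-.

G#M A- C#-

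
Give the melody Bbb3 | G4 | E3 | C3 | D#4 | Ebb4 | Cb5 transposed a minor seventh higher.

Bbb3 gives Abb4
G4 gives F5
E3 gives D4
C3 gives Bb3
D#4 gives C#5
Ebb4 gives Dbb5
Cb5 gives Bbb5

Abb4 F5 D4 Bb3 C#5 Dbb5 Bbb5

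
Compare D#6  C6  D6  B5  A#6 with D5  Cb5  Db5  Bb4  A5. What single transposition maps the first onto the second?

down an augmented octave

From D#6 to D5 is 8 letter names — an octave of some quality.
D5 to D#6 is 13 semitones, which makes it an augmented octave; the second version is lower, so the direction is down.
Checking another pair — A#6 → A5 — gives the same interval.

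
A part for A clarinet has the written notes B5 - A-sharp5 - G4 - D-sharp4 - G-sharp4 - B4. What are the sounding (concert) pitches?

G#5 F##5 E4 B#3 E#4 G#4

Written C4 on the A clarinet sounds as A3, a minor third lower; apply that shift to every note.
B5 becomes G#5
A#5 becomes F##5
G4 becomes E4
D#4 becomes B#3
G#4 becomes E#4
B4 becomes G#4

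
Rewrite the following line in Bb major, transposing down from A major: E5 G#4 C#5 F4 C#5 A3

F4 A3 D4 Gb3 D4 Bb2

From A down to Bb is a major seventh; apply that to each pitch.
E5 becomes F4
G#4 becomes A3
C#5 becomes D4
F4 becomes Gb3
C#5 becomes D4
A3 becomes Bb2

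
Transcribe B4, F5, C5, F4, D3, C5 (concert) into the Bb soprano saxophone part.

C#5 G5 D5 G4 E3 D5

Written C4 sounds as Bb3 on the Bb soprano saxophone, so concert pitches are written a major second up.
B4 becomes C#5
F5 becomes G5
C5 becomes D5
F4 becomes G4
D3 becomes E3
C5 becomes D5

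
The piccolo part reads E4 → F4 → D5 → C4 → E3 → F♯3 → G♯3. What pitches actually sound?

Written C4 on the piccolo sounds as C5, a perfect octave higher; apply that shift to every note.
E4 becomes E5
F4 becomes F5
D5 becomes D6
C4 becomes C5
E3 becomes E4
F#3 becomes F#4
G#3 becomes G#4

E5 F5 D6 C5 E4 F#4 G#4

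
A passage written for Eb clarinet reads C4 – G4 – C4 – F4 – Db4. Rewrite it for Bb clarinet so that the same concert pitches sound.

F4 C5 F4 Bb4 Gb4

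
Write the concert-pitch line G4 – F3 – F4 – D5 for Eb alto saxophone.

Written C4 sounds as Eb3 on the Eb alto saxophone, so concert pitches are written a major sixth up.
G4 gives E5
F3 gives D4
F4 gives D5
D5 gives B5

E5 D4 D5 B5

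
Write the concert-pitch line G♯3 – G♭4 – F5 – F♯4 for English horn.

D#4 Db5 C6 C#5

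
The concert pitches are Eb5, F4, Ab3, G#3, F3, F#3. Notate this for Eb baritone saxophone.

C7 D6 F5 E#5 D5 D#5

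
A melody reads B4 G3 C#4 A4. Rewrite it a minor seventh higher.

A5 F4 B4 G5

B4 becomes A5
G3 becomes F4
C#4 becomes B4
A4 becomes G5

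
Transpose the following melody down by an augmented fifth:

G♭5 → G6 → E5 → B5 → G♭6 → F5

Gb5: a fifth down reaches C, and 8 semitones makes it Cbb5.
An augmented fifth down from G6 gives Cb6.
E5 down an augmented fifth is Ab4.
B5: a fifth down reaches E, and 8 semitones makes it Eb5.
Gb6 down an augmented fifth is Cbb6.
An augmented fifth down from F5 gives Bbb4.

Cbb5 Cb6 Ab4 Eb5 Cbb6 Bbb4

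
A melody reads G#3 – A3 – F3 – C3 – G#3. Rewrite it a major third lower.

G#3 gives E3
A3 gives F3
F3 gives Db3
C3 gives Ab2
G#3 gives E3

E3 F3 Db3 Ab2 E3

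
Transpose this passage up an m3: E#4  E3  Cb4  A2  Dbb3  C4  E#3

G#4 G3 Ebb4 C3 Fbb3 Eb4 G#3

E#4: a third up reaches G, and 3 semitones makes it G#4.
E3: a third up reaches G, and 3 semitones makes it G3.
Cb4: a third up reaches E, and 3 semitones makes it Ebb4.
A2 up a minor third is C3.
Dbb3: a third up reaches F, and 3 semitones makes it Fbb3.
C4: a third up reaches E, and 3 semitones makes it Eb4.
A minor third up from E#3 gives G#3.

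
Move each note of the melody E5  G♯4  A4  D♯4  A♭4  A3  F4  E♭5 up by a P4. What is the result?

A5 C#5 D5 G#4 Db5 D4 Bb4 Ab5

E5 up a perfect fourth is A5.
A perfect fourth up from G#4 gives C#5.
A4 up a perfect fourth is D5.
A perfect fourth up from D#4 gives G#4.
Ab4 up a perfect fourth is Db5.
A3: a fourth up reaches D, and 5 semitones makes it D4.
F4: a fourth up reaches B, and 5 semitones makes it Bb4.
A perfect fourth up from Eb5 gives Ab5.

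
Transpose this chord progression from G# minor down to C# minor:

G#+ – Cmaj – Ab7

G# minor down to C# minor is a perfect fifth; each chord root moves by that interval while the quality stays the same.
G#+: root G# down a perfect fifth → C#, giving C#+.
Cmaj: root C down a perfect fifth → F, giving Fmaj.
Ab7: root Ab down a perfect fifth → Db, giving Db7.

C#+ Fmaj Db7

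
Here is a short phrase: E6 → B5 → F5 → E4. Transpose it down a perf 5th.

A5 E5 Bb4 A3

E6 -> A5
B5 -> E5
F5 -> Bb4
E4 -> A3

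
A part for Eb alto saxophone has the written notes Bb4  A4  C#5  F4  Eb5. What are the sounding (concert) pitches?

Db4 C4 E4 Ab3 Gb4

Written C4 on the Eb alto saxophone sounds as Eb3, a major sixth lower; apply that shift to every note.
Bb4 → Db4
A4 → C4
C#5 → E4
F4 → Ab3
Eb5 → Gb4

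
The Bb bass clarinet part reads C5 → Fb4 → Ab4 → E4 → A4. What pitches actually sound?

Bb3 Ebb3 Gb3 D3 G3

Written C4 on the Bb bass clarinet sounds as Bb2, a major ninth lower; apply that shift to every note.
C5 to Bb3
Fb4 to Ebb3
Ab4 to Gb3
E4 to D3
A4 to G3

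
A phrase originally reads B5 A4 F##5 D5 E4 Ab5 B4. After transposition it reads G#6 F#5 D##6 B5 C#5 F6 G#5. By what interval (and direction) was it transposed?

Take the first pair: B5 → G#6. B to G spans 6 letter names, so the interval is some kind of sixth.
B5 to G#6 is 9 semitones, which makes it a major sixth; the second version is higher, so the direction is up.
Checking another pair — B4 → G#5 — gives the same interval.

up a major sixth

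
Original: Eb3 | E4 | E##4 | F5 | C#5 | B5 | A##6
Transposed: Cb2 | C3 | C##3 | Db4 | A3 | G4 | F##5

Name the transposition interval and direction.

down a major tenth

From Eb3 to Cb2 is 10 letter names — a tenth of some quality.
Cb2 to Eb3 is 16 semitones, which makes it a major tenth; the second version is lower, so the direction is down.
Checking another pair — A##6 → F##5 — gives the same interval.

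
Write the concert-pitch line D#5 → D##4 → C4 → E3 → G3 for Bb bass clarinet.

E#6 E##5 D5 F#4 A4

The Bb bass clarinet sounds a major ninth below written, so the written part must be a major ninth above concert — transpose each note up.
D#5 -> E#6
D##4 -> E##5
C4 -> D5
E3 -> F#4
G3 -> A4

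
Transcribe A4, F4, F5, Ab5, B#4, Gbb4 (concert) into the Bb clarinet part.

The Bb clarinet sounds a major second below written, so the written part must be a major second above concert — transpose each note up.
A4 gives B4
F4 gives G4
F5 gives G5
Ab5 gives Bb5
B#4 gives C##5
Gbb4 gives Abb4

B4 G4 G5 Bb5 C##5 Abb4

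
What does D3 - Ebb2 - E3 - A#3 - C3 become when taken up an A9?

D3: a ninth up reaches E, and 15 semitones makes it E#4.
Ebb2 up an augmented ninth is F3.
E3: a ninth up reaches F, and 15 semitones makes it F##4.
An augmented ninth up from A#3 gives B##4.
An augmented ninth up from C3 gives D#4.

E#4 F3 F##4 B##4 D#4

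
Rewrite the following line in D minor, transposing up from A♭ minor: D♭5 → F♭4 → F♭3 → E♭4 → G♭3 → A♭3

G5 Bb4 Bb3 A4 C4 D4

A♭ minor to D minor up is an augmented fourth, so every note moves up by that interval.
Db5 becomes G5
Fb4 becomes Bb4
Fb3 becomes Bb3
Eb4 becomes A4
Gb3 becomes C4
Ab3 becomes D4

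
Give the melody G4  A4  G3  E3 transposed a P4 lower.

D4 E4 D3 B2

G4 becomes D4
A4 becomes E4
G3 becomes D3
E3 becomes B2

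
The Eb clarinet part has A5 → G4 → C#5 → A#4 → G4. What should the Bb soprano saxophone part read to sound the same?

D6 C5 F#5 D#5 C5

First find concert pitch: the Eb clarinet sounds a minor third above written, so A5 G4 C#5 A#4 G4 sounds C6 Bb4 E5 C#5 Bb4.
Then write for Bb soprano saxophone: it sounds a major second below written, so the part must be a major second above concert.
C6 → D6
Bb4 → C5
E5 → F#5
C#5 → D#5
Bb4 → C5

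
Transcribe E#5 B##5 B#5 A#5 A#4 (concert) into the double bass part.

The double bass sounds a perfect octave below written, so the written part must be a perfect octave above concert — transpose each note up.
E#5 gives E#6
B##5 gives B##6
B#5 gives B#6
A#5 gives A#6
A#4 gives A#5

E#6 B##6 B#6 A#6 A#5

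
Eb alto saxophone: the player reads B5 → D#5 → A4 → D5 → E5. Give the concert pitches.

The Eb alto saxophone sounds a major sixth below written, so transpose each written note down a major sixth.
B5 to D5
D#5 to F#4
A4 to C4
D5 to F4
E5 to G4

D5 F#4 C4 F4 G4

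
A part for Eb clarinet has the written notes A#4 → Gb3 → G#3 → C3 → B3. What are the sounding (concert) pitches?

C#5 Bbb3 B3 Eb3 D4

Written C4 on the Eb clarinet sounds as Eb4, a minor third higher; apply that shift to every note.
A#4 to C#5
Gb3 to Bbb3
G#3 to B3
C3 to Eb3
B3 to D4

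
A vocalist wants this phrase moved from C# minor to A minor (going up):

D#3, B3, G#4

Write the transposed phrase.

B3 G4 E5

From C# up to A is a minor sixth; apply that to each pitch.
D#3 to B3
B3 to G4
G#4 to E5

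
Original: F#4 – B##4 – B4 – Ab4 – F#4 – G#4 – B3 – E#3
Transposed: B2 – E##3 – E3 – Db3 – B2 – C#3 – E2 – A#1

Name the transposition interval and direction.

down a perfect twelfth

From F#4 to B2 is 12 letter names — a twelfth of some quality.
B2 to F#4 is 19 semitones, which makes it a perfect twelfth; the second version is lower, so the direction is down.
Checking another pair — E#3 → A#1 — gives the same interval.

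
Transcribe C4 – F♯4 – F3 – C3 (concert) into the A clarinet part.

The A clarinet sounds a minor third below written, so the written part must be a minor third above concert — transpose each note up.
C4 gives Eb4
F#4 gives A4
F3 gives Ab3
C3 gives Eb3

Eb4 A4 Ab3 Eb3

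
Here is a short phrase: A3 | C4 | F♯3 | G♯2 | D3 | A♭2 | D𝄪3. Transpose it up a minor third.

C4 Eb4 A3 B2 F3 Cb3 F##3

A3 to C4
C4 to Eb4
F#3 to A3
G#2 to B2
D3 to F3
Ab2 to Cb3
D##3 to F##3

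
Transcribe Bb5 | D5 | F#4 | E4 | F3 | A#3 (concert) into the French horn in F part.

Written C4 sounds as F3 on the French horn in F, so concert pitches are written a perfect fifth up.
Bb5 becomes F6
D5 becomes A5
F#4 becomes C#5
E4 becomes B4
F3 becomes C4
A#3 becomes E#4

F6 A5 C#5 B4 C4 E#4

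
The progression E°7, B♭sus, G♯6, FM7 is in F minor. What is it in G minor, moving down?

F minor down to G minor is a minor seventh; each chord root moves by that interval while the quality stays the same.
E°7: root E down a minor seventh → F#, giving F#°7.
B♭sus: root B♭ down a minor seventh → C, giving Csus.
G♯6: root G♯ down a minor seventh → A#, giving A#6.
FM7: root F down a minor seventh → G, giving GM7.

F#°7 Csus A#6 GM7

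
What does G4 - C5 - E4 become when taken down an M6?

Bb3 Eb4 G3

G4 → Bb3
C5 → Eb4
E4 → G3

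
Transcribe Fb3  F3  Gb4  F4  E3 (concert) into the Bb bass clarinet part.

Gb4 G4 Ab5 G5 F#4

The Bb bass clarinet sounds a major ninth below written, so the written part must be a major ninth above concert — transpose each note up.
Fb3 gives Gb4
F3 gives G4
Gb4 gives Ab5
F4 gives G5
E3 gives F#4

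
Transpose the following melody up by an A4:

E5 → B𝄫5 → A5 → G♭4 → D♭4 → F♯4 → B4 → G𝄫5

E5 becomes A#5
Bbb5 becomes Eb6
A5 becomes D#6
Gb4 becomes C5
Db4 becomes G4
F#4 becomes B#4
B4 becomes E#5
Gbb5 becomes Cb6

A#5 Eb6 D#6 C5 G4 B#4 E#5 Cb6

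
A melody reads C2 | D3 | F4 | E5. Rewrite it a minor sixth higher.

A minor sixth up from C2 gives Ab2.
D3: a sixth up reaches B, and 8 semitones makes it Bb3.
A minor sixth up from F4 gives Db5.
E5 up a minor sixth is C6.

Ab2 Bb3 Db5 C6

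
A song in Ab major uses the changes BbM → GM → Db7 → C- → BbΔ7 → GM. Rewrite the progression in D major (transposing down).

EM C#M G7 F#- EΔ7 C#M

Ab major down to D major is a diminished fifth; each chord root moves by that interval while the quality stays the same.
BbM: root Bb down a diminished fifth → E, giving EM.
GM: root G down a diminished fifth → C#, giving C#M.
Db7: root Db down a diminished fifth → G, giving G7.
C-: root C down a diminished fifth → F#, giving F#-.
BbΔ7: root Bb down a diminished fifth → E, giving EΔ7.
GM: root G down a diminished fifth → C#, giving C#M.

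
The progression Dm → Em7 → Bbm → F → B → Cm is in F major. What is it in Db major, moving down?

Bbm Cm7 Gbm Db G Abm

F major down to Db major is a major third; each chord root moves by that interval while the quality stays the same.
Dm: root D down a major third → Bb, giving Bbm.
Em7: root E down a major third → C, giving Cm7.
Bbm: root Bb down a major third → Gb, giving Gbm.
F: root F down a major third → Db, giving Db.
B: root B down a major third → G, giving G.
Cm: root C down a major third → Ab, giving Abm.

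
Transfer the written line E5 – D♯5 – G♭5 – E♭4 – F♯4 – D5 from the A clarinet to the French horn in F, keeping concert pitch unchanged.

First find concert pitch: the A clarinet sounds a minor third below written, so E5 D♯5 G♭5 E♭4 F♯4 D5 sounds C#5 B#4 Eb5 C4 D#4 B4.
Then write for French horn in F: it sounds a perfect fifth below written, so the part must be a perfect fifth above concert.
C#5 → G#5
B#4 → F##5
Eb5 → Bb5
C4 → G4
D#4 → A#4
B4 → F#5

G#5 F##5 Bb5 G4 A#4 F#5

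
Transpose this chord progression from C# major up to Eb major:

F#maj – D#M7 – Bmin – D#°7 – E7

C# major up to Eb major is a diminished third; each chord root moves by that interval while the quality stays the same.
F#maj: root F# up a diminished third → Ab, giving Abmaj.
D#M7: root D# up a diminished third → F, giving FM7.
Bmin: root B up a diminished third → Db, giving Dbmin.
D#°7: root D# up a diminished third → F, giving F°7.
E7: root E up a diminished third → Gb, giving Gb7.

Abmaj FM7 Dbmin F°7 Gb7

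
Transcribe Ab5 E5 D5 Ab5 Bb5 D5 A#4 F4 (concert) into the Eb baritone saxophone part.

F7 C#7 B6 F7 G7 B6 F##6 D6

Written C4 sounds as Eb2 on the Eb baritone saxophone, so concert pitches are written a major thirteenth up.
Ab5 gives F7
E5 gives C#7
D5 gives B6
Ab5 gives F7
Bb5 gives G7
D5 gives B6
A#4 gives F##6
F4 gives D6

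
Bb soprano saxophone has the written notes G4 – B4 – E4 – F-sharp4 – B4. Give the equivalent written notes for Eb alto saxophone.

First find concert pitch: the Bb soprano saxophone sounds a major second below written, so G4 B4 E4 F-sharp4 B4 sounds F4 A4 D4 E4 A4.
Then write for Eb alto saxophone: it sounds a major sixth below written, so the part must be a major sixth above concert.
F4 → D5
A4 → F#5
D4 → B4
E4 → C#5
A4 → F#5

D5 F#5 B4 C#5 F#5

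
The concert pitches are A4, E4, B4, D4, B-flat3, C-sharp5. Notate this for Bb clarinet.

B4 F#4 C#5 E4 C4 D#5

Written C4 sounds as Bb3 on the Bb clarinet, so concert pitches are written a major second up.
A4 -> B4
E4 -> F#4
B4 -> C#5
D4 -> E4
Bb3 -> C4
C#5 -> D#5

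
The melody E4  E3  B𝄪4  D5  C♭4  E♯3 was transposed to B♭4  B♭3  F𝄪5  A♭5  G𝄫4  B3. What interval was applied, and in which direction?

up a diminished fifth

From E4 to Bb4 is 5 letter names — a fifth of some quality.
E4 to Bb4 is 6 semitones, which makes it a diminished fifth; the second version is higher, so the direction is up.
Checking another pair — E#3 → B3 — gives the same interval.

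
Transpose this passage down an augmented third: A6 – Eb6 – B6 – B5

A6 -> Fb6
Eb6 -> Cbb6
B6 -> Gb6
B5 -> Gb5

Fb6 Cbb6 Gb6 Gb5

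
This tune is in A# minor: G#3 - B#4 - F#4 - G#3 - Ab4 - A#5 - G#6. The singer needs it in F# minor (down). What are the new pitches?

E3 G#4 D4 E3 Fb4 F#5 E6

A# minor to F# minor down is a major third, so every note moves down by that interval.
G#3 -> E3
B#4 -> G#4
F#4 -> D4
G#3 -> E3
Ab4 -> Fb4
A#5 -> F#5
G#6 -> E6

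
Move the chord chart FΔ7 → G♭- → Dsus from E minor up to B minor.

CΔ7 Db- Asus

E minor up to B minor is a perfect fifth; each chord root moves by that interval while the quality stays the same.
FΔ7: root F up a perfect fifth → C, giving CΔ7.
G♭-: root G♭ up a perfect fifth → Db, giving Db-.
Dsus: root D up a perfect fifth → A, giving Asus.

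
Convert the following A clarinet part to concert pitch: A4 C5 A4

F#4 A4 F#4

Written C4 on the A clarinet sounds as A3, a minor third lower; apply that shift to every note.
A4 to F#4
C5 to A4
A4 to F#4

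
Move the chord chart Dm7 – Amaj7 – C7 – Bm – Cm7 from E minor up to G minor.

E minor up to G minor is a minor third; each chord root moves by that interval while the quality stays the same.
Dm7: root D up a minor third → F, giving Fm7.
Amaj7: root A up a minor third → C, giving Cmaj7.
C7: root C up a minor third → Eb, giving Eb7.
Bm: root B up a minor third → D, giving Dm.
Cm7: root C up a minor third → Eb, giving Ebm7.

Fm7 Cmaj7 Eb7 Dm Ebm7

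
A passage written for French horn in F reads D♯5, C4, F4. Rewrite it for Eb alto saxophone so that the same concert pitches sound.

E#5 D4 G4

First find concert pitch: the French horn in F sounds a perfect fifth below written, so D♯5 C4 F4 sounds G#4 F3 Bb3.
Then write for Eb alto saxophone: it sounds a major sixth below written, so the part must be a major sixth above concert.
G#4 → E#5
F3 → D4
Bb3 → G4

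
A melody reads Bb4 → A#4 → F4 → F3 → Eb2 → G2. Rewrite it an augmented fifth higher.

F#5 E##5 C#5 C#4 B2 D#3

Bb4: a fifth up reaches F, and 8 semitones makes it F#5.
A#4: a fifth up reaches E, and 8 semitones makes it E##5.
F4 up an augmented fifth is C#5.
F3 up an augmented fifth is C#4.
Eb2 up an augmented fifth is B2.
G2: a fifth up reaches D, and 8 semitones makes it D#3.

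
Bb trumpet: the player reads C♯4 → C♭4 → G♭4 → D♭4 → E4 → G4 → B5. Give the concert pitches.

B3 Bbb3 Fb4 Cb4 D4 F4 A5

Written C4 on the Bb trumpet sounds as Bb3, a major second lower; apply that shift to every note.
C#4 -> B3
Cb4 -> Bbb3
Gb4 -> Fb4
Db4 -> Cb4
E4 -> D4
G4 -> F4
B5 -> A5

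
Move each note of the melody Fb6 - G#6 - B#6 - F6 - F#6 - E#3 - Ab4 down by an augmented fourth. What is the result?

Cbb6 D6 F#6 Cb6 C6 B2 Ebb4

An augmented fourth down from Fb6 gives Cbb6.
G#6 down an augmented fourth is D6.
B#6: a fourth down reaches F, and 6 semitones makes it F#6.
F6 down an augmented fourth is Cb6.
F#6: a fourth down reaches C, and 6 semitones makes it C6.
An augmented fourth down from E#3 gives B2.
An augmented fourth down from Ab4 gives Ebb4.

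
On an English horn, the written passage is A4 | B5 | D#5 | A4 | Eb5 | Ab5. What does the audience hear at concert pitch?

D4 E5 G#4 D4 Ab4 Db5

The English horn sounds a perfect fifth below written, so transpose each written note down a perfect fifth.
A4 → D4
B5 → E5
D#5 → G#4
A4 → D4
Eb5 → Ab4
Ab5 → Db5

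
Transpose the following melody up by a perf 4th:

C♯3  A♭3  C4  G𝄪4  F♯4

F#3 Db4 F4 C##5 B4

C#3 gives F#3
Ab3 gives Db4
C4 gives F4
G##4 gives C##5
F#4 gives B4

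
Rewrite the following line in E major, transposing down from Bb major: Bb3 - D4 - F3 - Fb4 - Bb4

E3 G#3 B2 Bb3 E4

Bb major to E major down is a diminished fifth, so every note moves down by that interval.
Bb3 gives E3
D4 gives G#3
F3 gives B2
Fb4 gives Bb3
Bb4 gives E4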